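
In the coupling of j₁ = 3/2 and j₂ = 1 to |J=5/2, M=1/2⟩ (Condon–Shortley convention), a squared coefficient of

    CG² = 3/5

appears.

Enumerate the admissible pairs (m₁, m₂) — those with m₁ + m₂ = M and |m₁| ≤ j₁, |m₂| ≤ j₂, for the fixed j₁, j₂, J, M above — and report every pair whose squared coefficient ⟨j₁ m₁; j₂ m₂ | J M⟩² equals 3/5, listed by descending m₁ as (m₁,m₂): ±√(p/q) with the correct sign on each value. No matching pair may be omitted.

Admissible pairs with m₁+m₂ = M = 1/2: (-1/2,1), (1/2,0), (3/2,-1)
  (m₁,m₂)=(3/2,-1): CG² = 1/10, CG = +√(1/10)
  (m₁,m₂)=(1/2,0): CG² = 3/5, CG = +√(3/5)   ← matches the target
  (m₁,m₂)=(-1/2,1): CG² = 3/10, CG = +√(3/10)
Pairs with CG² = 3/5: (1/2,0): +√(3/5)

(1/2,0): +√(3/5)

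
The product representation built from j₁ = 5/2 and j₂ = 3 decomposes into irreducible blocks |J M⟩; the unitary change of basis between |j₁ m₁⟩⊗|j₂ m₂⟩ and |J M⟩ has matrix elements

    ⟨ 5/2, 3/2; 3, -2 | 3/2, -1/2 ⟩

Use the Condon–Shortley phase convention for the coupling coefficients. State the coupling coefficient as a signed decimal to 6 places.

-0.218218  (= −√(1/21))

√[4·4!1!2!/8! · 4!1!1!5!1!2!] = √(192/7)
  +(−1)^0/∏(0,4,1,1,0,1)! = 1/24  (running 1/24)
  +(−1)^1/∏(1,3,0,0,1,2)! = -1/12  (running -1/24)
⟨..|..⟩ = √(192/7)·(-1/24) = -0.218218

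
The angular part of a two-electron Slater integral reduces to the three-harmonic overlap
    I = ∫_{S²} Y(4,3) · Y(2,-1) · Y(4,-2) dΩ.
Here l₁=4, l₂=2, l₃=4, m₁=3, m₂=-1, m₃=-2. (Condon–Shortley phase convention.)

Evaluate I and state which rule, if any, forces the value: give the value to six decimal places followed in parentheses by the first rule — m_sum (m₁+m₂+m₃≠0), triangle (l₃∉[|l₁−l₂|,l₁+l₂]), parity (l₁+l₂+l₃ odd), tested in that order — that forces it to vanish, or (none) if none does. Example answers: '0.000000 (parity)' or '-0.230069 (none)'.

Rules hold: Σm=0, L=10 even, 2≤4≤6.
N = 9·5·9 = 405
Δ = 2!·6!·2!/11! = 1/13860
Racah Σ t=0..2: t=0:+1/192 t=1:−1/36 t=2:+1/192 = -5/288
⇒ 3j(4 2 4; 0 0 0)² = 20/693, sgn -1
Racah Σ t=0..1: t=0:+1/240 t=1:−1/1440 = 1/288
⇒ 3j(4 2 4; 3 -1 -2)² = 5/132, sgn +1
4πI² = N·(3j₀)²·(3jₘ)² = 375/847
I = -1·√(0.442739/4π) = -0.18770204
No selection rule forces the value: the integral is nonzero (none).

-0.187702 (none)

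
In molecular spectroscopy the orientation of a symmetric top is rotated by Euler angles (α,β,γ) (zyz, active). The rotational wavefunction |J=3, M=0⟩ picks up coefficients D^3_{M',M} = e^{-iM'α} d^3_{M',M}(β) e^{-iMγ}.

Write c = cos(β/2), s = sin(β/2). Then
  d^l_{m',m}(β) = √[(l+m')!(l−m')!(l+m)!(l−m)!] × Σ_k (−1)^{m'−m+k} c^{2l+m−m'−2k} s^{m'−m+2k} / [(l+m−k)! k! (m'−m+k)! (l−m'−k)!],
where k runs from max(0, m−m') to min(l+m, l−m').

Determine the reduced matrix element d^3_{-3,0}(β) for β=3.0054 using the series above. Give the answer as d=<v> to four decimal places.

d^3_{-3,0}(β=3.0054) via the finite sum:
c=cos(3.005400/2)=0.068044, s=sin(3.005400/2)=0.997682; N=√[1·720·6·6]=160.996894
Admissible k: 3..3 (factorial args all ≥0)
  k=3: (−1)^0·160.9969/(36)·0.0680^3·0.9977^3 = +0.001399
d^3_{-3,0}(3.0054) = +0.001399

d=0.0014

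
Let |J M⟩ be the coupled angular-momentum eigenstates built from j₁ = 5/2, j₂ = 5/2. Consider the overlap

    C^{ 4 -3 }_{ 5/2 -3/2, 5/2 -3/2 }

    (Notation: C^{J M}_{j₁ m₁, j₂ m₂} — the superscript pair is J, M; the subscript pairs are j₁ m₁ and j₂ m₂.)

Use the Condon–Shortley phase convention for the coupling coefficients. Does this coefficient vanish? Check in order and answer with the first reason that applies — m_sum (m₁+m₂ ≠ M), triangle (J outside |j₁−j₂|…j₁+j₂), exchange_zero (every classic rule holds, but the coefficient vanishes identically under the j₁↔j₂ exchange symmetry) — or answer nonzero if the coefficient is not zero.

m-sum: m₁+m₂ = -3/2+(-3/2) = -3, M = -3  ✓
triangle: |j₁−j₂| = 0 ≤ J = 4 ≤ j₁+j₂ = 5  ✓
exchange: j₁=j₂ and m₁=m₂, and (−1)^(j₁+j₂−J) = (−1)^1 = −1 forces ⟨j₁m₁;j₂m₂|JM⟩ = −⟨j₂m₂;j₁m₁|JM⟩ = −⟨j₁m₁;j₂m₂|JM⟩ ⇒ the coefficient vanishes identically
Racah sum check: Σ_k collapses to 0 ⇒ CG = 0

exchange_zero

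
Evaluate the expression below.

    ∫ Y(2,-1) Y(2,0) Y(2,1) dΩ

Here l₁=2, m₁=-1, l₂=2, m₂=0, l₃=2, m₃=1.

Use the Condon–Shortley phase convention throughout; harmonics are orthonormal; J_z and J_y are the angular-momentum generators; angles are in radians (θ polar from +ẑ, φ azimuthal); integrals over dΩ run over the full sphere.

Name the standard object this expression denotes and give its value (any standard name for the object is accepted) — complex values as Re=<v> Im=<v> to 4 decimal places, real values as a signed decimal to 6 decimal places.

Gaunt coefficient, -0.090112

This is a Gaunt coefficient — the integral of a triple product of spherical harmonics over the sphere.
Checks pass: Σm=0; 6 even; l₃=2∈[0,4].
(2·2+1)(2·2+1)(2·2+1) = 125
Δ: 2! 2! 2! / 7! → 1/630
sum: t=0:+1/8 t=1:−1/1 t=2:+1/8 = -3/4
3j²(2 2 2; 0 0 0) = Δ·Π!·Σ² = 2/35  (sign -1)
sum: t=1:−1/2 t=2:+1/4 = -1/4
3j²(2 2 2; -1 0 1) = Δ·Π!·Σ² = 1/70  (sign +1)
combine: 4πI² = 125·2/35·1/70 = 5/49
take √, sign -1: I = -0.09011188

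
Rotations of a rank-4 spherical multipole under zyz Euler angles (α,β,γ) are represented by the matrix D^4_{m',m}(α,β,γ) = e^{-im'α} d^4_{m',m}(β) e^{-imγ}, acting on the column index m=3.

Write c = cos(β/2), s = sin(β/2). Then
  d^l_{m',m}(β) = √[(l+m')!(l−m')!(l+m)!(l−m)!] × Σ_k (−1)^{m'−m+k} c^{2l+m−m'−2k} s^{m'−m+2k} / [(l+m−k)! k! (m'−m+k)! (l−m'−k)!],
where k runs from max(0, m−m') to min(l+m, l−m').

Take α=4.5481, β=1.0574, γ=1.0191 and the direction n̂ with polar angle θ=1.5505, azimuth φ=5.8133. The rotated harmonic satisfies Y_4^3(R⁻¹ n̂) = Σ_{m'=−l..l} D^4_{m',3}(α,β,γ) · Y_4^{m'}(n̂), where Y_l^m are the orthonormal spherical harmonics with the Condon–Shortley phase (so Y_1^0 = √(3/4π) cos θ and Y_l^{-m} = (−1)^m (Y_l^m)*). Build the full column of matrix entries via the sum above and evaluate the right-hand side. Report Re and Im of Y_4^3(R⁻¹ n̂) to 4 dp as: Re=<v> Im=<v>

Re=-0.0961 Im=-0.2877

Need the full column D^4_{m',3} for m'=−4..4 at α=4.5481, β=1.0574, γ=1.0191.
cos(β/2)=0.863464, sin(β/2)=0.504411
d^4_{-4,3}: single k=7 term ⇒ +0.020290;  D = -0.017051+0.010998i
d^4_{-3,3}: k∈[6..7] ⇒ +0.085960 -0.004191 = +0.081769;  D = -0.032487-0.075038i
d^4_{-2,3}: k∈[5..6] ⇒ +0.235962 -0.026841 = +0.209120;  D = +0.202912-0.050578i
d^4_{-1,3}: k∈[4..5] ⇒ +0.476030 -0.097469 = +0.378561;  D = +0.030251+0.377350i
d^4_{0,3}: k∈[3..4] ⇒ +0.728850 -0.248725 = +0.480125;  D = -0.478420-0.040423i
d^4_{1,3}: k∈[2..3] ⇒ +0.836958 -0.476030 = +0.360929;  D = +0.088799-0.349834i
d^4_{2,3}: k∈[1..2] ⇒ +0.675393 -0.691448 = -0.016055;  D = -0.014706-0.006442i
d^4_{3,3}: k∈[0..1] ⇒ +0.308995 -0.738128 = -0.429132;  D = +0.234154-0.359620i
d^4_{4,3}: single k=0 term ⇒ -0.510549;  D = +0.376526+0.344803i
Y_4^{m'}(θ=1.5505,φ=5.8133) and Σ D·Y over m':
  (-0.0171+0.0110i)·(-0.1344+0.4213i)  (-0.0325-0.0750i)·(+0.0041+0.0251i)  (+0.2029-0.0506i)·(-0.1967-0.2692i)  (+0.0303+0.3774i)·(-0.0257-0.0130i)  (-0.4784-0.0404i)·(+0.3161+0.0000i)  (+0.0888-0.3498i)·(+0.0257-0.0130i)  (-0.0147-0.0064i)·(-0.1967+0.2692i)  (+0.2342-0.3596i)·(-0.0041+0.0251i)  (+0.3765+0.3448i)·(-0.1344-0.4213i)
Y_4^3(R⁻¹ n̂) = -0.096123-0.287740i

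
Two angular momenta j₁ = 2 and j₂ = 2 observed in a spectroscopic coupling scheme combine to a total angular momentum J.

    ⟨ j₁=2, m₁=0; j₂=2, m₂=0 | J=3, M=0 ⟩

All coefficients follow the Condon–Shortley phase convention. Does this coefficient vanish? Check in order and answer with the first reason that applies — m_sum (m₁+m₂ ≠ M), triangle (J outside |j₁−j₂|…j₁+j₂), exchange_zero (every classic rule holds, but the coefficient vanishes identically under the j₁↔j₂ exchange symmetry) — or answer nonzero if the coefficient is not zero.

exchange_zero

m-sum: m₁+m₂ = 0+0 = 0, M = 0  ✓
triangle: |j₁−j₂| = 0 ≤ J = 3 ≤ j₁+j₂ = 4  ✓
exchange: j₁=j₂ and m₁=m₂, and (−1)^(j₁+j₂−J) = (−1)^1 = −1 forces ⟨j₁m₁;j₂m₂|JM⟩ = −⟨j₂m₂;j₁m₁|JM⟩ = −⟨j₁m₁;j₂m₂|JM⟩ ⇒ the coefficient vanishes identically
Racah sum check: Σ_k collapses to 0 ⇒ CG = 0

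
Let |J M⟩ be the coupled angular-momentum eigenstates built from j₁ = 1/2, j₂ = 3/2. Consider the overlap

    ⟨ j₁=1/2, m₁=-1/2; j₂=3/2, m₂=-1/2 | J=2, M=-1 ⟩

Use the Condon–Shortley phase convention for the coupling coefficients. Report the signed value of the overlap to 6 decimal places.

+√(3/4) ≈ +0.866025

triangle: 0!·1!·3!/5! = 6/120
(j±m)!: 0!·1!·1!·2!·1!·3! = 12
prefactor² = (2J+1)·Δ·N² = 3
  k=0: +1/(0!·0!·1!·1!·0!·2!) = 1/2
Σ = 1/2  ⇒  CG² = 3·(1/2)² = 3/4
CG = +√(3/4) = +0.866025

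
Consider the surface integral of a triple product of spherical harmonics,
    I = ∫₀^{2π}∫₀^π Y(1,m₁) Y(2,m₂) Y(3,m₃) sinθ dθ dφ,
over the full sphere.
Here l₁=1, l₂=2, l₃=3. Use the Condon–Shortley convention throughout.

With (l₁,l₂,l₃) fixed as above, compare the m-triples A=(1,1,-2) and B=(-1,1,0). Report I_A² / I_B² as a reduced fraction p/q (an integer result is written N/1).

l's match ⇒ only the (l;m) 3-j factors differ between A and B.
A: triangle coeff Δ(1,2,3) = 1/105; Σ_t [0,0]: t=0:+1/12 = 1/12; (3j)²=2/21 [(1 2 3; 1 1 -2)], sign=-1
B: triangle coeff Δ(1,2,3) = 1/105; Σ_t [0,0]: t=0:+1/12 = 1/12; (3j)²=1/35 [(1 2 3; -1 1 0)], sign=-1
I_A²/I_B² = (2/21)/(1/35) = 10/3

10/3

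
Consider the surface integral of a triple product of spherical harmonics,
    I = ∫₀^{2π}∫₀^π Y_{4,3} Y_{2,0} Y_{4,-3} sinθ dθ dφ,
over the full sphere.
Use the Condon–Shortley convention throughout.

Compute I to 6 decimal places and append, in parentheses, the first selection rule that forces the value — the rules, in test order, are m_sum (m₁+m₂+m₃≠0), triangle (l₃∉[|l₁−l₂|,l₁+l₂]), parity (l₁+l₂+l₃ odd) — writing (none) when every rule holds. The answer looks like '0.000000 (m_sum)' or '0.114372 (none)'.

0.057344 (none)

m-sum 0 ✓  L=10 even ✓  2≤4≤6 ✓
Π(2lᵢ+1) = 9×5×9 = 405
triangle coeff Δ(4,2,4) = 1/13860
Σ_t [0,2]: t=0:+1/192 t=1:−1/36 t=2:+1/192 = -5/288
(3j)²=20/693 [(4 2 4; 0 0 0)], sign=-1
Σ_t [0,1]: t=0:+1/480 t=1:−1/720 = 1/1440
(3j)²=7/1980 [(4 2 4; 3 0 -3)], sign=-1
⇒ 4πI² = 5/121
I = (+1)√(5/121/(4π)) = 0.05734392
No selection rule forces the value: the integral is nonzero (none).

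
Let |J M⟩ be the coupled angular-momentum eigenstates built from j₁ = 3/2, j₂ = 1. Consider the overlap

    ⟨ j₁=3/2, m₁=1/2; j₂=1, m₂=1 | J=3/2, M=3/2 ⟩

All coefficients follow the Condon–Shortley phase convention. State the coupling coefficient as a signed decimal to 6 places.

j₁+j₂−J=1  J+j₁−j₂=2  J−j₁+j₂=1  j₁+j₂+J+1=5
(j₁±m₁, j₂±m₂, J±M) = (2,1,2,0,3,0)
P² = 8/5
sum k=1..1:
  [1] −1/2 = -1/2
S = -1/2
C² = P²·S² = 2/5 ; C = -0.632456

−√(2/5) = -0.632456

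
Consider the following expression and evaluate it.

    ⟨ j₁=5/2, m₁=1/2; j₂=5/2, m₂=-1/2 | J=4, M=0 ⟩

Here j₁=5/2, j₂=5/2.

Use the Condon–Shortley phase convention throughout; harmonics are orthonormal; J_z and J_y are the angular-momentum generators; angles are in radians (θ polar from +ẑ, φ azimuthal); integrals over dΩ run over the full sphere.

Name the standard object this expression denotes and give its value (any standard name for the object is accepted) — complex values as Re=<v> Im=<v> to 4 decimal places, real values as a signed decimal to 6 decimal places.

Clebsch–Gordan coefficient, +√(1/7) ≈ +0.377964

This is a Clebsch–Gordan (vector-coupling) coefficient.
√[9·1!4!4!/10! · 3!2!2!3!4!4!] = √(20736/175)
  +(−1)^0/∏(0,1,2,2,2,2)! = 1/16  (running 1/16)
  +(−1)^1/∏(1,0,1,1,3,3)! = -1/36  (running 5/144)
⟨..|..⟩ = √(20736/175)·(5/144) = +0.377964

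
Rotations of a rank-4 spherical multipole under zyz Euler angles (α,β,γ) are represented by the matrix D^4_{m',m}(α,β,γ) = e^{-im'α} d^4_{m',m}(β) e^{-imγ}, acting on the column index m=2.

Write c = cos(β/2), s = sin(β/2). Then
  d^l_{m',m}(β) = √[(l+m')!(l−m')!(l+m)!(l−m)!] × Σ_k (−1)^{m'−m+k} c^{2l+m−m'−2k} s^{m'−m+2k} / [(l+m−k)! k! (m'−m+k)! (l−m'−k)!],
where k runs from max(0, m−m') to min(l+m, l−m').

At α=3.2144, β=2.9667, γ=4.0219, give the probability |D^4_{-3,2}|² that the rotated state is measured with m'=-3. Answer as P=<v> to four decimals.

P=0.0966

D^4_{-3,2}(3.2144,2.9667,4.0219) = e^{-i·-3·3.2144}·d^4_{-3,2}(2.9667)·e^{-i·2·4.0219}. Compute d first:
c=cos(2.966700/2)=0.087335, s=sin(2.966700/2)=0.996179; N=√[1·5040·720·2]=2693.993318
Admissible k: 5..6 (factorial args all ≥0)
  k=5: (−1)^0·2693.9933/(240)·0.0873^3·0.9962^5 = +0.007336
  k=6: (−1)^1·2693.9933/(720)·0.0873^1·0.9962^7 = -0.318137
d^4_{-3,2}(2.9667) = +0.007336 -0.318137 = -0.310801
|D^4_{-3,2}|² = |d^4_{-3,2}(β)|² = (-0.310801)² = 0.096597 (the z-rotation phases have unit modulus)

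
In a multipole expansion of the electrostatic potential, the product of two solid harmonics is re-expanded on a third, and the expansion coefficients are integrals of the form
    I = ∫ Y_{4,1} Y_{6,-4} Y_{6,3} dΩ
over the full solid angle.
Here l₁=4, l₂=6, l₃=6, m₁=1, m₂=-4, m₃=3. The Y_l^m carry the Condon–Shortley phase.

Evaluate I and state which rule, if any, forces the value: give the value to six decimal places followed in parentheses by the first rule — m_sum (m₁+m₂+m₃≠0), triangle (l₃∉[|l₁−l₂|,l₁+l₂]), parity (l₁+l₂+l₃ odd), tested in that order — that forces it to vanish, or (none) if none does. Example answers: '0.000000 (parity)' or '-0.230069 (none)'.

0.077598 (none)

Checks pass: Σm=0; 16 even; l₃=6∈[2,10].
(2·4+1)(2·6+1)(2·6+1) = 1521
Δ: 4! 4! 8! / 17! → 1/15315300
sum: t=0:+1/829440 t=1:−1/25920 t=2:+1/9216 t=3:−1/25920 t=4:+1/829440 = 7/207360
3j²(4 6 6; 0 0 0) = Δ·Π!·Σ² = 28/2431  (sign +1)
sum: t=0:+1/207360 t=1:−1/120960 t=2:+1/967680 = -1/414720
3j²(4 6 6; 1 -4 3) = Δ·Π!·Σ² = 21/4862  (sign +1)
combine: 4πI² = 1521·28/2431·21/4862 = 2646/34969
take √, sign +1: I = 0.07759762
No selection rule forces the value: the integral is nonzero (none).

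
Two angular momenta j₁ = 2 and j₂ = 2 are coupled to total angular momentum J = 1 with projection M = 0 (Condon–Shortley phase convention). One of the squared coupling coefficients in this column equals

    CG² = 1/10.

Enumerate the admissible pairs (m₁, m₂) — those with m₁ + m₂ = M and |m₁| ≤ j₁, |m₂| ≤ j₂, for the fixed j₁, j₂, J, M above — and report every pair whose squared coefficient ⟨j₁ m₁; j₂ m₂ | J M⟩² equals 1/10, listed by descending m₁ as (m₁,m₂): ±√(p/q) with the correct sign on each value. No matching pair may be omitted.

Admissible pairs with m₁+m₂ = M = 0: (-2,2), (-1,1), (0,0), (1,-1), (2,-2)
  (m₁,m₂)=(2,-2): CG² = 2/5, CG = +√(2/5)
  (m₁,m₂)=(1,-1): CG² = 1/10, CG = −√(1/10)   ← matches the target
  (m₁,m₂)=(0,0): CG² = 0/1, CG = 0
  (m₁,m₂)=(-1,1): CG² = 1/10, CG = +√(1/10)   ← matches the target
  (m₁,m₂)=(-2,2): CG² = 2/5, CG = −√(2/5)
Pairs with CG² = 1/10: (1,-1): −√(1/10); (-1,1): +√(1/10)

(1,-1): −√(1/10); (-1,1): +√(1/10)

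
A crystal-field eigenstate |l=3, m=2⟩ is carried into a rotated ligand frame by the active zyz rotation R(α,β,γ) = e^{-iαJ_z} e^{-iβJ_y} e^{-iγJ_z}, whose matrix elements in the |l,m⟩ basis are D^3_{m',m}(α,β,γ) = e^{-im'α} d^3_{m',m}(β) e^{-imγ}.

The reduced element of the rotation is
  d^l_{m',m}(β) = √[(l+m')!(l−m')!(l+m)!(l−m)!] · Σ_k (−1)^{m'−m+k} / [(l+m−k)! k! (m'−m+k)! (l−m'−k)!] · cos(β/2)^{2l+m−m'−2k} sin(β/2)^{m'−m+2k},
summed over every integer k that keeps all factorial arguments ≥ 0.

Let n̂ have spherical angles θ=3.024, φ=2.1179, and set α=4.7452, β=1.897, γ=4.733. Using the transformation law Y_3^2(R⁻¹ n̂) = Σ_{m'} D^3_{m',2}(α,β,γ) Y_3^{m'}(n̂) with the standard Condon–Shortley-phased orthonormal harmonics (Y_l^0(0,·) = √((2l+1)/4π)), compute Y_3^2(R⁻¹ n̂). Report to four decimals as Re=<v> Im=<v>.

Need the full column D^3_{m',2} for m'=−3..3 at α=4.7452, β=1.8970, γ=4.7330.
cos(β/2)=0.582903, sin(β/2)=0.812542
d^3_{-3,2}: single k=5 term ⇒ +0.505709;  D = +0.028916-0.504882i
d^3_{-2,2}: k∈[4..5] ⇒ +0.740535 -0.287790 = +0.452745;  D = +0.452610+0.011046i
d^3_{-1,2}: k∈[3..4] ⇒ +0.671979 -0.652868 = +0.019111;  D = +0.000161+0.019110i
d^3_{0,2}: k∈[2..3] ⇒ +0.417480 -0.811215 = -0.393734;  D = +0.393400-0.016226i
d^3_{1,2}: k∈[1..2] ⇒ +0.172912 -0.671979 = -0.499066;  D = +0.036914+0.497699i
d^3_{2,2}: k∈[0..1] ⇒ +0.039226 -0.381106 = -0.341880;  D = -0.339930+0.036458i
d^3_{3,2}: single k=0 term ⇒ -0.133937;  D = -0.018644-0.132633i
Y_3^{m'}(θ=3.024,φ=2.1179) and Σ D·Y over m':
  (+0.0289-0.5049i)·(+0.0007-0.0000i)  (+0.4526+0.0110i)·(+0.0064-0.0124i)  (+0.0002+0.0191i)·(-0.0775-0.1273i)  (+0.3934-0.0162i)·(-0.7157+0.0000i)  (+0.0369+0.4977i)·(+0.0775-0.1273i)  (-0.3399+0.0365i)·(+0.0064+0.0124i)  (-0.0186-0.1326i)·(-0.0007-0.0000i)
Y_3^2(R⁻¹ n̂) = -0.212507+0.034219i

Re=-0.2125 Im=0.0342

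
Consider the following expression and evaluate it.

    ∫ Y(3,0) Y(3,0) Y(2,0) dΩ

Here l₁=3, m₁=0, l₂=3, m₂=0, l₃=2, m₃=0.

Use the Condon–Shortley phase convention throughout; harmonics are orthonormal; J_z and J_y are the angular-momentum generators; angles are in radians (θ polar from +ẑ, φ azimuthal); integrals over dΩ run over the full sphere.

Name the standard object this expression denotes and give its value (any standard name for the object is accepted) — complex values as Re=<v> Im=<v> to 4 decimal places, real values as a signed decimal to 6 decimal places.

This is a Gaunt coefficient — the integral of a triple product of spherical harmonics over the sphere.
Rules hold: Σm=0, L=8 even, 0≤2≤6.
N = 7·7·5 = 245
Δ = 4!·2!·2!/9! = 1/3780
Racah Σ t=1..3: t=1:−1/24 t=2:+1/4 t=3:−1/24 = 1/6
⇒ 3j(3 3 2; 0 0 0)² = 4/105, sgn +1
(m-triple is (0,0,0) — same symbol as above.)
4πI² = N·(3j₀)²·(3jₘ)² = 16/45
I = +1·√(0.355556/4π) = 0.16820883

Gaunt coefficient, +0.168209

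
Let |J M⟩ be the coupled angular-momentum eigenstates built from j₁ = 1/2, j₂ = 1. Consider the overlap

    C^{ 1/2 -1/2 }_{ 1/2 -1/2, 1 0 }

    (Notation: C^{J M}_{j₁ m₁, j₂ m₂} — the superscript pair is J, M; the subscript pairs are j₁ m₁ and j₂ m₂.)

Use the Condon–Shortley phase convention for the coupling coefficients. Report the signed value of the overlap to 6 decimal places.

triangle: 1!·0!·1!/3! = 1/6
(j±m)!: 0!·1!·1!·1!·0!·1! = 1
prefactor² = (2J+1)·Δ·N² = 1/3
  k=1: −1/(1!·0!·0!·0!·0!·1!) = -1
Σ = -1  ⇒  CG² = 1/3·(-1)² = 1/3
CG = −√(1/3) = -0.577350

-0.577350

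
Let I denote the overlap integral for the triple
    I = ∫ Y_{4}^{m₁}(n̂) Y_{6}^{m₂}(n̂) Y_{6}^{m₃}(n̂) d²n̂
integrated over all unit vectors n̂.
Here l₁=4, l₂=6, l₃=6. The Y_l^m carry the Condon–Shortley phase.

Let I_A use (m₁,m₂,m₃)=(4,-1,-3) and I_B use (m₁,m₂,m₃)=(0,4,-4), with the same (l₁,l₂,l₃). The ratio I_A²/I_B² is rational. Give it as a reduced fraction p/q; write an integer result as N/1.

343/256

Shared (l₁,l₂,l₃)=(4,6,6): N and (l;000)² cancel in I_A²/I_B².
A: Δ = 4!·4!·8!/17! = 1/15315300; Racah Σ t=0..0: t=0:+1/414720 = 1/414720; ⇒ 3j(4 6 6; 4 -1 -3)² = 49/2431, sgn -1
B: Δ = 4!·4!·8!/17! = 1/15315300; Racah Σ t=2..4: t=2:+1/645120 t=3:−1/181440 t=4:+1/829440 = -1/362880; ⇒ 3j(4 6 6; 0 4 -4)² = 256/17017, sgn -1
I_A²/I_B² = (49/2431)/(256/17017) = 343/256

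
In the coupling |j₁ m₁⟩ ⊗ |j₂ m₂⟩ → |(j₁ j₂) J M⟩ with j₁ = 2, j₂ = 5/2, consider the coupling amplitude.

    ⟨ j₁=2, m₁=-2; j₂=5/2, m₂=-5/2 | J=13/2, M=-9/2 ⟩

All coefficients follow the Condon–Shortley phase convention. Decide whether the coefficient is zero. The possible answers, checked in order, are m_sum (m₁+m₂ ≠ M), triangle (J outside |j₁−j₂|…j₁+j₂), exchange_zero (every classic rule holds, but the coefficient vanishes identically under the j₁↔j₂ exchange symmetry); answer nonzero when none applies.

m-sum: m₁+m₂ = -2+(-5/2) = -9/2, M = -9/2  ✓
triangle: need |j₁−j₂| ≤ J ≤ j₁+j₂, i.e. J ∈ [1/2, 9/2]; J = 13/2 is outside ✗ ⇒ coefficient is 0

triangle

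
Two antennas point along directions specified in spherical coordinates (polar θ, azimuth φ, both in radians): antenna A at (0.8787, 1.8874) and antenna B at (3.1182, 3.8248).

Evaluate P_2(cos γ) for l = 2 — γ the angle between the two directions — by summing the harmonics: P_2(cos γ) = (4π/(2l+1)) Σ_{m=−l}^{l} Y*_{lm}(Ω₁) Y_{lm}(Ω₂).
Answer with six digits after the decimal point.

0.122941

Summing Y*_{l m}(θ₁,φ₁)·Y_{l m}(θ₂,φ₂) over m ∈ [−2, 2]; prefactor 4π/(2·2+1) = 2.513274:
  m=-2: Y*=-0.18458 - 0.13549j  Y=0.00004 - 0.00021j  product -0.00004 + 0.00003j
  m=-1: Y*=-0.11818 + 0.36070j  Y=0.01401 - 0.01140j  product 0.00246 + 0.00640j
  m=+0: Y*=0.06993 + 0.00000j  Y=0.63027 + 0.00000j  product 0.04407 + 0.00000j
  m=+1: Y*=0.11818 + 0.36070j  Y=-0.01401 - 0.01140j  product 0.00246 - 0.00640j
  m=+2: Y*=-0.18458 + 0.13549j  Y=0.00004 + 0.00021j  product -0.00004 - 0.00003j
Σ over m = 0.04892 - 0.00000j; ×(4π/5) → 0.12294 - 0.00000j. Real part: 0.122941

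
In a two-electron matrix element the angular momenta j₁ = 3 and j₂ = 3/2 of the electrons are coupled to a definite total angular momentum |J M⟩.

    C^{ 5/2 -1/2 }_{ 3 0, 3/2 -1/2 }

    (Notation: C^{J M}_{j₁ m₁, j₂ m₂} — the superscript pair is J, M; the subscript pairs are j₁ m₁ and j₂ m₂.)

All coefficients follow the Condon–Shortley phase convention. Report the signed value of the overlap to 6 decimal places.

-0.414039  (= −√(6/35))

j₁+j₂−J=2  J+j₁−j₂=4  J−j₁+j₂=1  j₁+j₂+J+1=8
(j₁±m₁, j₂±m₂, J±M) = (3,3,1,2,2,3)
P² = 216/35
sum k=0..1:
  [0] +1/12 = 1/12
  [1] −1/4 = -1/4
S = -1/6
C² = P²·S² = 6/35 ; C = -0.414039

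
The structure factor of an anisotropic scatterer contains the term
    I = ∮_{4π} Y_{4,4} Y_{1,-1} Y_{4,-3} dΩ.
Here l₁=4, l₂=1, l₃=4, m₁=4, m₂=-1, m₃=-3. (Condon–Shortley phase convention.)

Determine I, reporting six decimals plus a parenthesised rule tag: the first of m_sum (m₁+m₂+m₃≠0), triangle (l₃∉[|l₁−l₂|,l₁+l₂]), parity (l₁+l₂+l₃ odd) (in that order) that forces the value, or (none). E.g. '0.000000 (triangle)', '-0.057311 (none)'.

0.000000 (parity)

L=9 odd ⇒ parity kills the (l;000) factor ⇒ I = 0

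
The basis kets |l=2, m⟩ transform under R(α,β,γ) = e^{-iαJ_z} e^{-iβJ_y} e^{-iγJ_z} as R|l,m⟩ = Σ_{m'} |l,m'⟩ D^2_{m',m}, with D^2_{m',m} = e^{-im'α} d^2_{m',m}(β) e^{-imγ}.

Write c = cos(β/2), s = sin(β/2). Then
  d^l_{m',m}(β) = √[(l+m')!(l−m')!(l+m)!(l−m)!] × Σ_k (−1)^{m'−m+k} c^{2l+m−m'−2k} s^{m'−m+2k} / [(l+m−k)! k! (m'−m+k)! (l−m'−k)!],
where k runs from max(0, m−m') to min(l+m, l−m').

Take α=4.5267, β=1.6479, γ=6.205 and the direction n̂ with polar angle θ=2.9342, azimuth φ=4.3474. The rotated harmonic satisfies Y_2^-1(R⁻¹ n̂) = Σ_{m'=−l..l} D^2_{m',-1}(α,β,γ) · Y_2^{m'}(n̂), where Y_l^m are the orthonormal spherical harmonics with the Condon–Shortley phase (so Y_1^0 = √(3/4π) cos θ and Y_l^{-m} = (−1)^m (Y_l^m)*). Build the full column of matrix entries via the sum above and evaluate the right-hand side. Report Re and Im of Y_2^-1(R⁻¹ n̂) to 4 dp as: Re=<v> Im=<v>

Need the full column D^2_{m',-1} for m'=−2..2 at α=4.5267, β=1.6479, γ=6.2050.
cos(β/2)=0.679328, sin(β/2)=0.733835
d^2_{-2,-1}: single k=1 term ⇒ +0.460115;  D = -0.414397+0.199953i
d^2_{-1,-1}: k∈[0..1] ⇒ +0.212970 -0.745550 = -0.532580;  D = +0.138909+0.514146i
d^2_{0,-1}: k∈[0..1] ⇒ -0.563524 +0.657582 = +0.094059;  D = +0.093771-0.007347i
d^2_{1,-1}: k∈[0..1] ⇒ +0.745550 -0.289997 = +0.455553;  D = -0.048879+0.452923i
d^2_{2,-1}: single k=0 term ⇒ -0.536914;  D = +0.514001+0.155173i
Y_2^{m'}(θ=2.9342,φ=4.3474) and Σ D·Y over m':
  (-0.4144+0.2000i)·(-0.0122-0.0109i)  (+0.1389+0.5141i)·(+0.0556-0.1454i)  (+0.0938-0.0073i)·(+0.5907+0.0000i)  (-0.0489+0.4529i)·(-0.0556-0.1454i)  (+0.5140+0.1552i)·(-0.0122+0.0109i)
Y_2^-1(R⁻¹ n̂) = +0.205718-0.008224i

Re=0.2057 Im=-0.0082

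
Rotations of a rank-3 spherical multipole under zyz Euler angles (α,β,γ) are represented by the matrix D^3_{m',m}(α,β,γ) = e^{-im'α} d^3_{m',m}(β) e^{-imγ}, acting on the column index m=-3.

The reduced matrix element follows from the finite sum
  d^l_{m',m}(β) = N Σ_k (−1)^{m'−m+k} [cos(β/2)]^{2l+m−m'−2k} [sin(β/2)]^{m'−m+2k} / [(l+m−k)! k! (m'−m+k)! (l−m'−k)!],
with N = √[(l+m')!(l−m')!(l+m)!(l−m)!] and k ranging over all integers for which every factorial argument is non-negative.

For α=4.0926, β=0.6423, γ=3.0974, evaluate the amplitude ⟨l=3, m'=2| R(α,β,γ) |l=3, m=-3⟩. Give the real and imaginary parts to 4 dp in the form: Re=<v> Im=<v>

First d^3_{2,-3}(β=0.6423), then the phase factors e^{-i(2)α} and e^{-i(-3)γ}:
With c≡cos(β/2)=0.948873 and s≡sin(β/2)=0.315658, N=[120·1·1·720]^{1/2}=293.938769
k∈{0} keeps every argument non-negative
  k=0: (−1)^5·293.9388/(120)·0.9489^1·0.3157^5 = -0.007284
d^3_{2,-3}(0.6423) = -0.007284
D = (-0.325195-0.945647i)·(-0.007284)·(-0.991224+0.132190i) = -0.003258-0.006514i

Re=-0.0033 Im=-0.0065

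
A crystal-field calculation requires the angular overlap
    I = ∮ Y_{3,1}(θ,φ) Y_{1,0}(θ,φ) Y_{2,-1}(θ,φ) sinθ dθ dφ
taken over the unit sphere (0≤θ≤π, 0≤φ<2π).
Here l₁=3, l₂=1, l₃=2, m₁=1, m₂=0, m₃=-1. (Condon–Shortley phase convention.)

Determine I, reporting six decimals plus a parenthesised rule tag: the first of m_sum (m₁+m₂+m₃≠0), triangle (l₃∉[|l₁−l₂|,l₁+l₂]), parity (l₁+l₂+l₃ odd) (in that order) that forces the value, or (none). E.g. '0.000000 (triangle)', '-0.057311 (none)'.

Checks pass: Σm=0; 6 even; l₃=2∈[2,4].
(2·3+1)(2·1+1)(2·2+1) = 105
Δ: 2! 4! 0! / 7! → 1/105
sum: t=1:−1/4 = -1/4
3j²(3 1 2; 0 0 0) = Δ·Π!·Σ² = 3/35  (sign -1)
sum: t=1:−1/6 = -1/6
3j²(3 1 2; 1 0 -1) = Δ·Π!·Σ² = 8/105  (sign +1)
combine: 4πI² = 105·3/35·8/105 = 24/35
take √, sign -1: I = -0.23359668
No selection rule forces the value: the integral is nonzero (none).

-0.233597 (none)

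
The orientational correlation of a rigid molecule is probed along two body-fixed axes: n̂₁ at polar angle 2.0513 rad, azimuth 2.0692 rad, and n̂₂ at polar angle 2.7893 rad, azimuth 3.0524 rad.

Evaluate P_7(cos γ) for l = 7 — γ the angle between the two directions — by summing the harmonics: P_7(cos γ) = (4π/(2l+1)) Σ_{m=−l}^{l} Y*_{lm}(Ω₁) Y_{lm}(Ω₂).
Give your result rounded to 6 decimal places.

0.321614

Expand P_7 via completeness: Σ_{m} conj(Y_{7,m}) at Ω₁ times Y_{7,m} at Ω₂ —
  [-7]  conj(Y_{7,-7})(Ω₁) = -0.07337 + 0.20274j ; Y_{7,-7}(Ω₂) = -0.00024 - 0.00017j ; Δ = 0.00005 - 0.00004j
  [-6]  conj(Y_{7,-6})(Ω₁) = -0.41570 + 0.06333j ; Y_{7,-6}(Ω₂) = -0.00255 - 0.00151j ; Δ = 0.00116 + 0.00047j
  [-5]  conj(Y_{7,-5})(Ω₁) = -0.21631 - 0.28479j ; Y_{7,-5}(Ω₂) = -0.01692 - 0.00809j ; Δ = 0.00136 + 0.00657j
  [-4]  conj(Y_{7,-4})(Ω₁) = -0.01915 + 0.04256j ; Y_{7,-4}(Ω₂) = -0.07733 - 0.02882j ; Δ = 0.00271 - 0.00274j
  [-3]  conj(Y_{7,-3})(Ω₁) = -0.35181 + 0.02664j ; Y_{7,-3}(Ω₂) = -0.24473 - 0.06709j ; Δ = 0.08789 + 0.01708j
  [-2]  conj(Y_{7,-2})(Ω₁) = -0.06096 - 0.09428j ; Y_{7,-2}(Ω₂) = -0.50024 - 0.09019j ; Δ = 0.02199 + 0.05266j
  [-1]  conj(Y_{7,-1})(Ω₁) = -0.14706 + 0.27022j ; Y_{7,-1}(Ω₂) = -0.50641 - 0.04529j ; Δ = 0.08671 - 0.13018j
  [+0]  conj(Y_{7,0})(Ω₁) = -0.15311 + 0.00000j ; Y_{7,0}(Ω₂) = 0.12952 + 0.00000j ; Δ = -0.01983 + 0.00000j
  [+1]  conj(Y_{7,1})(Ω₁) = 0.14706 + 0.27022j ; Y_{7,1}(Ω₂) = 0.50641 - 0.04529j ; Δ = 0.08671 + 0.13018j
  [+2]  conj(Y_{7,2})(Ω₁) = -0.06096 + 0.09428j ; Y_{7,2}(Ω₂) = -0.50024 + 0.09019j ; Δ = 0.02199 - 0.05266j
  [+3]  conj(Y_{7,3})(Ω₁) = 0.35181 + 0.02664j ; Y_{7,3}(Ω₂) = 0.24473 - 0.06709j ; Δ = 0.08789 - 0.01708j
  [+4]  conj(Y_{7,4})(Ω₁) = -0.01915 - 0.04256j ; Y_{7,4}(Ω₂) = -0.07733 + 0.02882j ; Δ = 0.00271 + 0.00274j
  [+5]  conj(Y_{7,5})(Ω₁) = 0.21631 - 0.28479j ; Y_{7,5}(Ω₂) = 0.01692 - 0.00809j ; Δ = 0.00136 - 0.00657j
  [+6]  conj(Y_{7,6})(Ω₁) = -0.41570 - 0.06333j ; Y_{7,6}(Ω₂) = -0.00255 + 0.00151j ; Δ = 0.00116 - 0.00047j
  [+7]  conj(Y_{7,7})(Ω₁) = 0.07337 + 0.20274j ; Y_{7,7}(Ω₂) = 0.00024 - 0.00017j ; Δ = 0.00005 + 0.00004j
Total Σ_m = 0.38390 + 0.00000j. Multiply by 0.837758: 0.32161 + 0.00000j. P_7(cos γ) = 0.321614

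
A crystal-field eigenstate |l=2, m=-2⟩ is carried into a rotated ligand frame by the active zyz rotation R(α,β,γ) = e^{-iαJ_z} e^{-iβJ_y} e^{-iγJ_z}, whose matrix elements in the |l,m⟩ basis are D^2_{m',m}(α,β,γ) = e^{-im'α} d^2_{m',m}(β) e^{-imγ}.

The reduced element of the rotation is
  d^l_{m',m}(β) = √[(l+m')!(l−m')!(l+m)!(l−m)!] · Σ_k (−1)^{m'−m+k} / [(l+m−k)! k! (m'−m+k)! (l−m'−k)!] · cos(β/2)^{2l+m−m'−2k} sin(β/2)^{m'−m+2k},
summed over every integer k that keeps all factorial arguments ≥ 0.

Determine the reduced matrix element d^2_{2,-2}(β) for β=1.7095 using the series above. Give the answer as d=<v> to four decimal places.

d=0.3239

d^2_{2,-2}(β=1.7095) via the finite sum:
c=cos(1.709500/2)=0.656407, s=sin(1.709500/2)=0.754407; N=√[24·1·1·24]=24.000000
Admissible k: 0..0 (factorial args all ≥0)
  k=0: (−1)^4·24.0000/(24)·0.6564^0·0.7544^4 = +0.323909
d^2_{2,-2}(1.7095) = +0.323909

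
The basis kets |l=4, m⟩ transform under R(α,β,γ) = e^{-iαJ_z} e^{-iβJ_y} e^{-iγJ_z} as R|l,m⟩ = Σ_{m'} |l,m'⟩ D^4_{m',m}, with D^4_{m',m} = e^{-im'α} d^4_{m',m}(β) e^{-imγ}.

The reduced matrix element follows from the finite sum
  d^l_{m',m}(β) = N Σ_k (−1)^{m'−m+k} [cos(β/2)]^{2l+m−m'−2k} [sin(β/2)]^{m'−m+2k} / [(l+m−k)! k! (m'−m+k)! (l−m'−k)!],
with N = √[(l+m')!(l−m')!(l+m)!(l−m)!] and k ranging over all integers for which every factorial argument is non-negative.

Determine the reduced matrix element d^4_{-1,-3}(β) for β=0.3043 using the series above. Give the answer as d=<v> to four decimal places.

d=0.1634

d^4_{-1,-3}(β=0.3043) via the finite sum:
c=cos(0.304300/2)=0.988448, s=sin(0.304300/2)=0.151564; N=√[6·120·1·5040]=1904.940944
k: max(0,(-3)−(-1))=0 … min(4+(-3),4−(-1))=1
  k=0: (−1)^2·1904.9409/(240)·0.9884^6·0.1516^2 = +0.170052
  k=1: (−1)^3·1904.9409/(144)·0.9884^4·0.1516^4 = -0.006664
d^4_{-1,-3}(0.3043) = +0.170052 -0.006664 = +0.163388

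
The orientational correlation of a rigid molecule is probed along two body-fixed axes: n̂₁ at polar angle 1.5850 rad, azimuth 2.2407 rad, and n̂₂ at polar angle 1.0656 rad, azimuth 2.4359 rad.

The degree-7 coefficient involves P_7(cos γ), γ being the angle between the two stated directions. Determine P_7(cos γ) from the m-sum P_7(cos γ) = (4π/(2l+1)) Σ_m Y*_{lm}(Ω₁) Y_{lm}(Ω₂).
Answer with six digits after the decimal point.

Addition theorem: P_7(cos γ) = (4π/15) Σ_m Y*_{lm}(Ω₁) Y_{lm}(Ω₂), m = −7…7:
  term(m=-7) = +0.019929-0.096139i   from Y*(Ω₁)=-0.499554+0.011523i, Y(Ω₂)=-0.044309+0.191427i
  term(m=-6) = -0.004201+0.009948i   from Y*(Ω₁)=-0.016966-0.020432i, Y(Ω₂)=-0.187127-0.360994i
  term(m=-5) = -0.078922+0.116659i   from Y*(Ω₁)=-0.075509+0.357903i, Y(Ω₂)=+0.356600+0.145280i
  term(m=-4) = +0.000208-0.000206i   from Y*(Ω₁)=-0.027956+0.013920i, Y(Ω₂)=-0.008913+0.002942i
  term(m=-3) = -0.094159+0.062446i   from Y*(Ω₁)=+0.299017+0.140375i, Y(Ω₂)=-0.177693+0.292258i
  term(m=-2) = +0.005211-0.002144i   from Y*(Ω₁)=+0.007619+0.032393i, Y(Ω₂)=-0.026878-0.167175i
  term(m=-1) = -0.086663+0.017135i   from Y*(Ω₁)=+0.197201-0.248961i, Y(Ω₂)=-0.211718-0.180398i
  term(m=+0) = +0.007027+0.000000i   from Y*(Ω₁)=+0.033883-0.000000i, Y(Ω₂)=+0.207385+0.000000i
  term(m=+1) = -0.086663-0.017135i   from Y*(Ω₁)=-0.197201-0.248961i, Y(Ω₂)=+0.211718-0.180398i
  term(m=+2) = +0.005211+0.002144i   from Y*(Ω₁)=+0.007619-0.032393i, Y(Ω₂)=-0.026878+0.167175i
  term(m=+3) = -0.094159-0.062446i   from Y*(Ω₁)=-0.299017+0.140375i, Y(Ω₂)=+0.177693+0.292258i
  term(m=+4) = +0.000208+0.000206i   from Y*(Ω₁)=-0.027956-0.013920i, Y(Ω₂)=-0.008913-0.002942i
  term(m=+5) = -0.078922-0.116659i   from Y*(Ω₁)=+0.075509+0.357903i, Y(Ω₂)=-0.356600+0.145280i
  term(m=+6) = -0.004201-0.009948i   from Y*(Ω₁)=-0.016966+0.020432i, Y(Ω₂)=-0.187127+0.360994i
  term(m=+7) = +0.019929+0.096139i   from Y*(Ω₁)=+0.499554+0.011523i, Y(Ω₂)=+0.044309+0.191427i
Σ over m = -0.470170+0.000000i; ×(4π/15) → -0.393888+0.000000i. Real part: -0.393888

-0.393888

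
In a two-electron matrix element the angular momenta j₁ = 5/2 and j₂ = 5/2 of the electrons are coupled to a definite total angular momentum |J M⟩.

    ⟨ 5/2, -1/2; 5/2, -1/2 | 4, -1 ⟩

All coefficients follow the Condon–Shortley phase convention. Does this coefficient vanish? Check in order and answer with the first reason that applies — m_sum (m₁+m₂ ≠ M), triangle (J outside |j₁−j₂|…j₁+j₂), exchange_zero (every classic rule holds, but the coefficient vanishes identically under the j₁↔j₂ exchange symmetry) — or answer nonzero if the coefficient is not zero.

m-sum: m₁+m₂ = -1/2+(-1/2) = -1, M = -1  ✓
triangle: |j₁−j₂| = 0 ≤ J = 4 ≤ j₁+j₂ = 5  ✓
exchange: j₁=j₂ and m₁=m₂, and (−1)^(j₁+j₂−J) = (−1)^1 = −1 forces ⟨j₁m₁;j₂m₂|JM⟩ = −⟨j₂m₂;j₁m₁|JM⟩ = −⟨j₁m₁;j₂m₂|JM⟩ ⇒ the coefficient vanishes identically
Racah sum check: Σ_k collapses to 0 ⇒ CG = 0

exchange_zero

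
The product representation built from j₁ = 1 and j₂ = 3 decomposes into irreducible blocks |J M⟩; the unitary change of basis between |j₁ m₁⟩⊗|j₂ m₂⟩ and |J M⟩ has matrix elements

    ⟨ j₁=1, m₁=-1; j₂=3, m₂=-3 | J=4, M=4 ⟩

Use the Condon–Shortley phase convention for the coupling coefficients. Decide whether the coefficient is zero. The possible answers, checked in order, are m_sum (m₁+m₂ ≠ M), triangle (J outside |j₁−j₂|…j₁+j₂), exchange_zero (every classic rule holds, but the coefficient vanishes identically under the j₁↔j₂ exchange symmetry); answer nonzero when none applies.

m_sum

m-sum: m₁+m₂ = -1+(-3) = -4, M = 4  ✗ ⇒ coefficient is 0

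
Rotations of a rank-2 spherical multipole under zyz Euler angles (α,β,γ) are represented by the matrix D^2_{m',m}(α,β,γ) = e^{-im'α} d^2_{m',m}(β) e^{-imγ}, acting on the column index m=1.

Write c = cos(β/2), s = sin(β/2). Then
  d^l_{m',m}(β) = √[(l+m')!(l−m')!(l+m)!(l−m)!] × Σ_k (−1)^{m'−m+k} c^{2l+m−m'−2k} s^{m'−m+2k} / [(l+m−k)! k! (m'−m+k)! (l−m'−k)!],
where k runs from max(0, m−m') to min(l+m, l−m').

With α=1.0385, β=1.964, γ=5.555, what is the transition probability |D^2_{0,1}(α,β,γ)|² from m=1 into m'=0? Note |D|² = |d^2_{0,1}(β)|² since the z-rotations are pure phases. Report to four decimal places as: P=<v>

First d^2_{0,1}(β=1.9640), then the phase factors e^{-i(0)α} and e^{-i(1)γ}:
Half-angle: c=0.555360, s=0.831610. N=√(2·2·6·1)=4.898979
The bounds max(0,m−m')=1 and min(l+m,l−m')=2 give 2 terms
  k=1: (−1)^0·4.8990/(2)·0.5554^3·0.8316^1 = +0.348915
  k=2: (−1)^1·4.8990/(2)·0.5554^1·0.8316^3 = -0.782365
d^2_{0,1}(1.9640) = +0.348915 -0.782365 = -0.433449
|D^2_{0,1}|² = |d^2_{0,1}(β)|² = (-0.433449)² = 0.187878 (the z-rotation phases have unit modulus)

P=0.1879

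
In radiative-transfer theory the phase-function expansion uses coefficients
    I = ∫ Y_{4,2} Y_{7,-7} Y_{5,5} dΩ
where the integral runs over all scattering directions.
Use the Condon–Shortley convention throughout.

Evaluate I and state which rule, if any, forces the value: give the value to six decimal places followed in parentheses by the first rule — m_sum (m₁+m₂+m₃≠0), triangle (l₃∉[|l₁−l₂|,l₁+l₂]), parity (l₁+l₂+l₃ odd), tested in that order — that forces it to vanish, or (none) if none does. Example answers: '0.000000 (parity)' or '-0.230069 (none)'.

0.182648 (none)

Checks pass: Σm=0; 16 even; l₃=5∈[3,11].
(2·4+1)(2·7+1)(2·5+1) = 1485
Δ: 6! 2! 8! / 17! → 1/6126120
sum: t=2:+1/69120 t=3:−1/20736 t=4:+1/69120 = -1/51840
3j²(4 7 5; 0 0 0) = Δ·Π!·Σ² = 280/21879  (sign +1)
sum: t=0:+1/58060800 = 1/58060800
3j²(4 7 5; 2 -7 5) = Δ·Π!·Σ² = 3/136  (sign +1)
combine: 4πI² = 1485·280/21879·3/136 = 1575/3757
take √, sign +1: I = 0.18264793
No selection rule forces the value: the integral is nonzero (none).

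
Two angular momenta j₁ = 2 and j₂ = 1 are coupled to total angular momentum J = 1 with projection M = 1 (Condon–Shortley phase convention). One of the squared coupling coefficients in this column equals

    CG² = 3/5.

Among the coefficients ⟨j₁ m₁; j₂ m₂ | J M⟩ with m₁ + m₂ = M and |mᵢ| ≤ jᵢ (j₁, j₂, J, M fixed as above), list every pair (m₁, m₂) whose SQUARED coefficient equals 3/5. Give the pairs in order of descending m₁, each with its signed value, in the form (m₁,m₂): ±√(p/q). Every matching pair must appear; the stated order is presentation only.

Admissible pairs with m₁+m₂ = M = 1: (0,1), (1,0), (2,-1)
  (m₁,m₂)=(2,-1): CG² = 3/5, CG = +√(3/5)   ← matches the target
  (m₁,m₂)=(1,0): CG² = 3/10, CG = −√(3/10)
  (m₁,m₂)=(0,1): CG² = 1/10, CG = +√(1/10)
Pairs with CG² = 3/5: (2,-1): +√(3/5)

(2,-1): +√(3/5)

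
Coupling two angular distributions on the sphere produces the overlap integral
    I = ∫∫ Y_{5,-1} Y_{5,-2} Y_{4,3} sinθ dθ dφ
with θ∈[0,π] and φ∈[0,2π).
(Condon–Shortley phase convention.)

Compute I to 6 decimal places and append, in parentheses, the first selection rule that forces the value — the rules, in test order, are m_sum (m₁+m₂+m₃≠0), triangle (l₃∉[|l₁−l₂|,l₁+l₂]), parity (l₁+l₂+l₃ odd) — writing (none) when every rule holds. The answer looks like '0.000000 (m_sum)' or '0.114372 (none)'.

-0.048522 (none)

Checks pass: Σm=0; 14 even; l₃=4∈[0,10].
(2·5+1)(2·5+1)(2·4+1) = 1089
Δ: 6! 4! 4! / 15! → 1/3153150
sum: t=1:−1/69120 t=2:+1/1728 t=3:−1/576 t=4:+1/1728 t=5:−1/69120 = -7/11520
3j²(5 5 4; 0 0 0) = Δ·Π!·Σ² = 2/143  (sign -1)
sum: t=2:+1/6912 t=3:−1/5184 = -1/20736
3j²(5 5 4; -1 -2 3) = Δ·Π!·Σ² = 5/2574  (sign +1)
combine: 4πI² = 1089·2/143·5/2574 = 5/169
take √, sign -1: I = -0.04852178
No selection rule forces the value: the integral is nonzero (none).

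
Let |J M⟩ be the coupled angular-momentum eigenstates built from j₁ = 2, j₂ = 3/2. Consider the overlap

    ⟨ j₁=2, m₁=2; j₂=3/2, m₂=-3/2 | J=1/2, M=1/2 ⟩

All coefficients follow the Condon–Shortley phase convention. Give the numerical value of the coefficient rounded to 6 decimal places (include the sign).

√[2·3!1!0!/5! · 4!0!0!3!1!0!] = √(72/5)
  +(−1)^0/∏(0,3,0,0,1,0)! = 1/6  (running 1/6)
⟨..|..⟩ = √(72/5)·(1/6) = +0.632456

+0.632456  (= +√(2/5))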